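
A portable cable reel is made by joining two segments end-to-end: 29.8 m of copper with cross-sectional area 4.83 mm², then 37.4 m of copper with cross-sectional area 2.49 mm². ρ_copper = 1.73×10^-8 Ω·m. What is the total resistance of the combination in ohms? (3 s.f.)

0.367 Ω

Segment 1: A = 4.83 mm² = 4.830e-06 m²
R₁ = ρL/A = (1.73×10^-8)(29.8)/(4.830e-06) = 0.1067 Ω
Segment 2: A = 2.49 mm² = 2.490e-06 m²
R₂ = (1.73×10^-8)(37.4)/(2.490e-06) = 0.2598 Ω
R = R₁ + R₂ = 0.367 Ω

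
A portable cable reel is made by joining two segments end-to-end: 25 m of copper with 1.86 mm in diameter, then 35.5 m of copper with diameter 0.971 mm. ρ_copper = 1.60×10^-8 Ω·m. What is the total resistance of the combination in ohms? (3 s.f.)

Segment 1: A = π(d/2)² = π(9.3000e-04 m)² = 2.717e-06 m²
R₁ = ρL/A = (1.60×10^-8)(25)/(2.717e-06) = 0.1472 Ω
Segment 2: A = π(d/2)² = π(4.8550e-04 m)² = 7.405e-07 m²
R₂ = (1.60×10^-8)(35.5)/(7.405e-07) = 0.767 Ω
R = R₁ + R₂ = 0.914 Ω

0.914 Ω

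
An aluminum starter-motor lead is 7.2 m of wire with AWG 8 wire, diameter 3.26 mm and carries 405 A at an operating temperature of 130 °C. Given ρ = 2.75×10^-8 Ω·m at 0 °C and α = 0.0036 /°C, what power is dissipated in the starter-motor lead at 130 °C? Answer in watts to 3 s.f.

A = π(3.26/2 mm)² = π(1.6300e-03 m)² = 8.347e-06 m²
R₍0₎ = ρL/A = (2.75×10^-8)(7.2)/(8.347e-06) = 0.02372 Ω
R₍130₎ = R₍0₎(1 + αΔT) = 0.02372 × (1 + 0.0036×130) = 0.03482 Ω
P = I²R = (405)² × 0.03482 = 5710 W

5710 W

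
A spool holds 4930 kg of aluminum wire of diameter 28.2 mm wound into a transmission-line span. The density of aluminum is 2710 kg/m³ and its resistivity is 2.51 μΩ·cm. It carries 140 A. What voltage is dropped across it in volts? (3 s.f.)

16.4 V

ρ = 2.51 μΩ·cm = 2.51×10^-8 Ω·m
A = π(d/2)² = π(1.4100e-02 m)² = 6.2458e-04 m²
L = m/(density·A) = 4930/(2710×6.2458e-04) = 2913 m
R = ρL/A = (2.51×10^-8)(2913)/(6.2458e-04) = 0.1171 Ω
V = IR = 140 × 0.1171 = 16.4 V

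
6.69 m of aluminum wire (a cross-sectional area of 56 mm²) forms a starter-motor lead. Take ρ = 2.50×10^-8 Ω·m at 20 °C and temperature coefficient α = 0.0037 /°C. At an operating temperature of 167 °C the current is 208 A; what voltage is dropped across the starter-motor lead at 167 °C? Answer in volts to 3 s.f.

A = 56 mm² = 5.600e-05 m²
R₍20₎ = ρL/A = (2.50×10^-8)(6.69)/(5.600e-05) = 0.002987 Ω
R₍167₎ = R₍20₎(1 + αΔT) = 0.002987 × (1 + 0.0037×147) = 0.004611 Ω
V = IR = 208 × 0.004611 = 0.959 V

0.959 V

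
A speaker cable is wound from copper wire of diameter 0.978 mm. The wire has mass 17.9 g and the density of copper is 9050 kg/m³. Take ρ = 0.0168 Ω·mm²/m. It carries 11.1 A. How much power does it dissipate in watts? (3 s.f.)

ρ = 0.0168 Ω·mm²/m = 1.68×10^-8 Ω·m
A = π(d/2)² = π(4.8900e-04 m)² = 7.5122e-07 m²
L = m/(density·A) = 0.0179/(9050×7.5122e-07) = 2.633 m
R = ρL/A = (1.68×10^-8)(2.633)/(7.5122e-07) = 0.05888 Ω
P = I²R = (11.1)² × 0.05888 = 7.25 W

7.25 W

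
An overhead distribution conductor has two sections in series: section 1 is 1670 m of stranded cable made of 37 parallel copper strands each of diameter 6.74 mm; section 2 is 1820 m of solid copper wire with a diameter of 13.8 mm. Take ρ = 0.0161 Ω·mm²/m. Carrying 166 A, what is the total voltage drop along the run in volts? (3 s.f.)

ρ = 0.0161 Ω·mm²/m = 1.61×10^-8 Ω·m
Section 1: A_strand = π(3.3700e-03)² = 3.568e-05 m²; R₁ = ρL/(N·A_s) = (1.61×10^-8)(1670)/(37×3.568e-05) = 0.02037 Ω
Section 2: A = π(d/2)² = π(6.9000e-03 m)² = 1.496e-04 m²
R₂ = (1.61×10^-8)(1820)/(1.496e-04) = 0.1959 Ω
R = R₁ + R₂ = 0.2163 Ω
V = IR = 166 × 0.2163 = 35.9 V

35.9 V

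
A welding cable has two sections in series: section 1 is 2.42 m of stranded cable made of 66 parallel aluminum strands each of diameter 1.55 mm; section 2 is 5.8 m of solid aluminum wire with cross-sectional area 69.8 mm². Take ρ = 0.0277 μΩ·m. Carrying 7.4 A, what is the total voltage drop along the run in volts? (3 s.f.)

ρ = 0.0277 μΩ·m = 2.77×10^-8 Ω·m
Section 1: A_strand = π(7.7500e-04)² = 1.887e-06 m²; R₁ = ρL/(N·A_s) = (2.77×10^-8)(2.42)/(66×1.887e-06) = 5.383×10^-4 Ω
Section 2: A = 69.8 mm² = 6.980e-05 m²
R₂ = (2.77×10^-8)(5.8)/(6.980e-05) = 0.002302 Ω
R = R₁ + R₂ = 0.00284 Ω
V = IR = 7.4 × 0.00284 = 0.0210 V

0.0210 V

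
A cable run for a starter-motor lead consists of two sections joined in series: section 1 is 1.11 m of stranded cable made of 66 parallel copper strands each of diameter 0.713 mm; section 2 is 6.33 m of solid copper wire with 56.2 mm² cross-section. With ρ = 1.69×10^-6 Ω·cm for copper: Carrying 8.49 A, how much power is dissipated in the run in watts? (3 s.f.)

ρ = 1.69×10^-6 Ω·cm = 1.69×10^-8 Ω·m
Section 1: A_strand = π(3.5650e-04)² = 3.993e-07 m²; R₁ = ρL/(N·A_s) = (1.69×10^-8)(1.11)/(66×3.993e-07) = 7.119×10^-4 Ω
Section 2: A = 56.2 mm² = 5.620e-05 m²
R₂ = (1.69×10^-8)(6.33)/(5.620e-05) = 0.001904 Ω
R = R₁ + R₂ = 0.002615 Ω
P = I²R = (8.49)² × 0.002615 = 0.189 W

0.189 W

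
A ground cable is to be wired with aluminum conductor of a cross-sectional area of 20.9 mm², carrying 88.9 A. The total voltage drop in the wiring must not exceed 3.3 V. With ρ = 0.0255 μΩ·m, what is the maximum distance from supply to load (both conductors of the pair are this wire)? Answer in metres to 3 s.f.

ρ = 0.0255 μΩ·m = 2.55×10^-8 Ω·m
A = 20.9 mm² = 2.090e-05 m²
L_max = V_max·A/(2·ρI) = (3.3)(2.090e-05)/(2×2.55×10^-8×88.9) = 15.2 m

15.2 m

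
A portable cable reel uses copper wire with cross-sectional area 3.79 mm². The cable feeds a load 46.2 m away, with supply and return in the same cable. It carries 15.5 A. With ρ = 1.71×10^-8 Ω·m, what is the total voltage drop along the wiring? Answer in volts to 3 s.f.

6.46 V

A = 3.79 mm² = 3.790e-06 m²
Total conductor length (both ways) L = 2 × 46.2 = 92.4 m
R = ρL/A = (1.71×10^-8)(92.4)/(3.790e-06) = 0.4169 Ω
V = IR = 15.5 × 0.4169 = 6.46 V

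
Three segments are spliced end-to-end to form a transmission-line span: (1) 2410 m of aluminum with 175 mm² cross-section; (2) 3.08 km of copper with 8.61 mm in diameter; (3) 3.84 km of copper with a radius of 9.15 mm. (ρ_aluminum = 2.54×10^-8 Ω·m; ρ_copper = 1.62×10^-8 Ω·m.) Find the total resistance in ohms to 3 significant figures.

1.44 Ω

Seg 1: A = 175 mm² = 1.750e-04 m²
R_1 = (2.54×10^-8)(2410)/(1.750e-04) = 0.3498 Ω
Seg 2: A = π(d/2)² = π(4.3050e-03 m)² = 5.822e-05 m²
R_2 = (1.62×10^-8)(3080)/(5.822e-05) = 0.857 Ω
Seg 3: A = πr² = π(9.1500e-03 m)² = 2.630e-04 m²
R_3 = (1.62×10^-8)(3840)/(2.630e-04) = 0.2365 Ω
R_total = R_1 + R_2 + R_3 = 1.44 Ω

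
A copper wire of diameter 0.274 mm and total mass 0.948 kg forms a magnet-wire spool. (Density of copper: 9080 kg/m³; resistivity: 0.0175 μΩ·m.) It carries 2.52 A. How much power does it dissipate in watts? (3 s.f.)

ρ = 0.0175 μΩ·m = 1.75×10^-8 Ω·m
A = π(d/2)² = π(1.3700e-04 m)² = 5.8965e-08 m²
L = m/(density·A) = 0.948/(9080×5.8965e-08) = 1771 m
R = ρL/A = (1.75×10^-8)(1771)/(5.8965e-08) = 525.5 Ω
P = I²R = (2.52)² × 525.5 = 3340 W

3340 W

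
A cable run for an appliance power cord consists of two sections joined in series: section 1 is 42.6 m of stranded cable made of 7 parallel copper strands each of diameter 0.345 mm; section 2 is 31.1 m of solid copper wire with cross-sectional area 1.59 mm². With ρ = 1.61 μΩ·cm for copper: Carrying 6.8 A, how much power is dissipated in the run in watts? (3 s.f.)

63.0 W

ρ = 1.61 μΩ·cm = 1.61×10^-8 Ω·m
Section 1: A_strand = π(1.7250e-04)² = 9.348e-08 m²; R₁ = ρL/(N·A_s) = (1.61×10^-8)(42.6)/(7×9.348e-08) = 1.048 Ω
Section 2: A = 1.59 mm² = 1.590e-06 m²
R₂ = (1.61×10^-8)(31.1)/(1.590e-06) = 0.3149 Ω
R = R₁ + R₂ = 1.363 Ω
P = I²R = (6.8)² × 1.363 = 63.0 W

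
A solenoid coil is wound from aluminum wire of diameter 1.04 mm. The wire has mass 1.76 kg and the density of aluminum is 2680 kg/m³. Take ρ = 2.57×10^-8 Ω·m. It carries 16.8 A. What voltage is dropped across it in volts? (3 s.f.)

393 V

A = π(d/2)² = π(5.2000e-04 m)² = 8.4949e-07 m²
L = m/(density·A) = 1.76/(2680×8.4949e-07) = 773.1 m
R = ρL/A = (2.57×10^-8)(773.1)/(8.4949e-07) = 23.39 Ω
V = IR = 16.8 × 23.39 = 393 V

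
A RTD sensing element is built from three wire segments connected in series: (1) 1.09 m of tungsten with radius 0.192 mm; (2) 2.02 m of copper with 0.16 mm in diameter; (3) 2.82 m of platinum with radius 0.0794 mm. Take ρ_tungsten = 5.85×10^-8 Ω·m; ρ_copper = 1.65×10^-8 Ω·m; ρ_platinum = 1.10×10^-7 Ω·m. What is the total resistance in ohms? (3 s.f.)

17.9 Ω

Seg 1: A = πr² = π(1.9200e-04 m)² = 1.158e-07 m²
R_1 = (5.85×10^-8)(1.09)/(1.158e-07) = 0.5506 Ω
Seg 2: A = π(d/2)² = π(8.0000e-05 m)² = 2.011e-08 m²
R_2 = (1.65×10^-8)(2.02)/(2.011e-08) = 1.658 Ω
Seg 3: A = πr² = π(7.9400e-05 m)² = 1.981e-08 m²
R_3 = (1.10×10^-7)(2.82)/(1.981e-08) = 15.66 Ω
R_total = R_1 + R_2 + R_3 = 17.9 Ω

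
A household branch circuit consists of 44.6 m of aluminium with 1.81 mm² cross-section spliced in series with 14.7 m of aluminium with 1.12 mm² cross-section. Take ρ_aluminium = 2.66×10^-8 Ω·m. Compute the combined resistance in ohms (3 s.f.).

Segment 1: A = 1.81 mm² = 1.810e-06 m²
R₁ = ρL/A = (2.66×10^-8)(44.6)/(1.810e-06) = 0.6554 Ω
Segment 2: A = 1.12 mm² = 1.120e-06 m²
R₂ = (2.66×10^-8)(14.7)/(1.120e-06) = 0.3491 Ω
R = R₁ + R₂ = 1.00 Ω

1.00 Ω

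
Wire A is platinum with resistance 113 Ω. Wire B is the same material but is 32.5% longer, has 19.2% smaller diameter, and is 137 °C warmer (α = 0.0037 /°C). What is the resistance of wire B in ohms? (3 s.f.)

346 Ω

R ∝ ρL/d² with ρ ∝ (1+αΔT), so R_B/R_A = (1 + 32.5/100) × (1 − 19.2/100)⁻² × (1 + 0.0037×137)
= 1.325 × 1.532 × 1.507 = 3.058
R_B = 3.058 × 113 = 346 Ω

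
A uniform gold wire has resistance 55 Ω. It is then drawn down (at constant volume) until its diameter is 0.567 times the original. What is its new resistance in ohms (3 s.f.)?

Volume constant ⇒ L' = L/r² with r = 0.567. R' = ρL'/A' = ρ(L/r²)/(πr²d₀²/4) = R/r⁴.
R' = 9.675 × 55 = 532 Ω

532 Ω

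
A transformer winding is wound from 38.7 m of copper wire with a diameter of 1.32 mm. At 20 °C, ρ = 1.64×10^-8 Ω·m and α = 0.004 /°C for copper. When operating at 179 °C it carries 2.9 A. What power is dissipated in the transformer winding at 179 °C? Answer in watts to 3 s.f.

6.38 W

A = π(d/2)² = π(6.6000e-04 m)² = 1.368e-06 m²
R₍20₎ = ρL/A = (1.64×10^-8)(38.7)/(1.368e-06) = 0.4638 Ω
R₍179₎ = R₍20₎(1 + αΔT) = 0.4638 × (1 + 0.004×159) = 0.7588 Ω
P = I²R = (2.9)² × 0.7588 = 6.38 W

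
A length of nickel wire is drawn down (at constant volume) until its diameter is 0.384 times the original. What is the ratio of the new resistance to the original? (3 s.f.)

46.0

Volume constant ⇒ L' = L/r² with r = 0.384. R' = ρL'/A' = ρ(L/r²)/(πr²d₀²/4) = R/r⁴.
Factor = 46.0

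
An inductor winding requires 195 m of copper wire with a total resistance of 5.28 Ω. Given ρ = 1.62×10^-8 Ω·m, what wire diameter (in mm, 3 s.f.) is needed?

A = ρL/R = (1.62×10^-8)(195)/(5.28) = 5.983e-07 m²
d = 2√(A/π) = 8.728e-04 m = 0.873 mm

0.873 mm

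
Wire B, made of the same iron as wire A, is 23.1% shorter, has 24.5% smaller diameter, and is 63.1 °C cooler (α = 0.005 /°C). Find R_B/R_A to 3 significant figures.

R ∝ ρL/d² with ρ ∝ (1+αΔT), so R_B/R_A = (1 − 23.1/100) × (1 − 24.5/100)⁻² × (1 − 0.005×63.1)
= 0.769 × 1.754 × 0.6845 = 0.923

0.923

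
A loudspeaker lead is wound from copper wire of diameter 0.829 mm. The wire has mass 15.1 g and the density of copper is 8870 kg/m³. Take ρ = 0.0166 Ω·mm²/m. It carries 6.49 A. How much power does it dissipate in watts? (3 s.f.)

4.09 W

ρ = 0.0166 Ω·mm²/m = 1.66×10^-8 Ω·m
A = π(d/2)² = π(4.1450e-04 m)² = 5.3976e-07 m²
L = m/(density·A) = 0.0151/(8870×5.3976e-07) = 3.154 m
R = ρL/A = (1.66×10^-8)(3.154)/(5.3976e-07) = 0.097 Ω
P = I²R = (6.49)² × 0.097 = 4.09 W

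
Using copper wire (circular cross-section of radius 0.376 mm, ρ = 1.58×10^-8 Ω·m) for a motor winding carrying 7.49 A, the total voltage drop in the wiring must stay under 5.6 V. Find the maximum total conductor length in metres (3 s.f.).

21.0 m

A = πr² = π(3.7600e-04 m)² = 4.441e-07 m²
L_max = V_max·A/(1·ρI) = (5.6)(4.441e-07)/(1.58×10^-8×7.49) = 21.0 m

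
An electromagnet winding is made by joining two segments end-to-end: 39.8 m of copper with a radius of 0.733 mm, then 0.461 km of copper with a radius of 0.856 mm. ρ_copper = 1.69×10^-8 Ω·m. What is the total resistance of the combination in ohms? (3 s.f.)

3.78 Ω

Segment 1: A = πr² = π(7.3300e-04 m)² = 1.688e-06 m²
R₁ = ρL/A = (1.69×10^-8)(39.8)/(1.688e-06) = 0.3985 Ω
Segment 2: A = πr² = π(8.5600e-04 m)² = 2.302e-06 m²
R₂ = (1.69×10^-8)(461)/(2.302e-06) = 3.384 Ω
R = R₁ + R₂ = 3.78 Ω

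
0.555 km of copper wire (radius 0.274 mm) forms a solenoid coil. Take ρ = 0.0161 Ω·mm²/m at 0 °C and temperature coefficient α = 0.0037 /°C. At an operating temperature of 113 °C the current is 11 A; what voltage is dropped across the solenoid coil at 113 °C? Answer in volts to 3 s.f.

591 V

ρ = 0.0161 Ω·mm²/m = 1.61×10^-8 Ω·m
A = πr² = π(2.7400e-04 m)² = 2.359e-07 m²
R₍0₎ = ρL/A = (1.61×10^-8)(555)/(2.359e-07) = 37.89 Ω
R₍113₎ = R₍0₎(1 + αΔT) = 37.89 × (1 + 0.0037×113) = 53.72 Ω
V = IR = 11 × 53.72 = 591 V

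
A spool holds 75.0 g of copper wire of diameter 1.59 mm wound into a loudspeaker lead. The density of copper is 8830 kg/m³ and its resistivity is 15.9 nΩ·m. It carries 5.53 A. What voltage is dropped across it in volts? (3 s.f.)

ρ = 15.9 nΩ·m = 1.59×10^-8 Ω·m
A = π(d/2)² = π(7.9500e-04 m)² = 1.9856e-06 m²
L = m/(density·A) = 0.075/(8830×1.9856e-06) = 4.278 m
R = ρL/A = (1.59×10^-8)(4.278)/(1.9856e-06) = 0.03426 Ω
V = IR = 5.53 × 0.03426 = 0.189 V

0.189 V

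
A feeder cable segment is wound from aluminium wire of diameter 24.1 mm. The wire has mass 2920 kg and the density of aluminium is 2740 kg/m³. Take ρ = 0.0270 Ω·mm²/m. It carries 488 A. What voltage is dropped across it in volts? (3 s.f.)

67.5 V

ρ = 0.0270 Ω·mm²/m = 2.70×10^-8 Ω·m
A = π(d/2)² = π(1.2050e-02 m)² = 4.5617e-04 m²
L = m/(density·A) = 2920/(2740×4.5617e-04) = 2336 m
R = ρL/A = (2.70×10^-8)(2336)/(4.5617e-04) = 0.1383 Ω
V = IR = 488 × 0.1383 = 67.5 V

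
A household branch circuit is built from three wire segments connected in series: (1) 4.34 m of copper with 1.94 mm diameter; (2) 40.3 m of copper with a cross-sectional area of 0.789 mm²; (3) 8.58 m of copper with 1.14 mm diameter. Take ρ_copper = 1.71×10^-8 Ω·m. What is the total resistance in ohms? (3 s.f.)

1.04 Ω

Seg 1: A = π(d/2)² = π(9.7000e-04 m)² = 2.956e-06 m²
R_1 = (1.71×10^-8)(4.34)/(2.956e-06) = 0.02511 Ω
Seg 2: A = 0.789 mm² = 7.890e-07 m²
R_2 = (1.71×10^-8)(40.3)/(7.890e-07) = 0.8734 Ω
Seg 3: A = π(d/2)² = π(5.7000e-04 m)² = 1.021e-06 m²
R_3 = (1.71×10^-8)(8.58)/(1.021e-06) = 0.1437 Ω
R_total = R_1 + R_2 + R_3 = 1.04 Ω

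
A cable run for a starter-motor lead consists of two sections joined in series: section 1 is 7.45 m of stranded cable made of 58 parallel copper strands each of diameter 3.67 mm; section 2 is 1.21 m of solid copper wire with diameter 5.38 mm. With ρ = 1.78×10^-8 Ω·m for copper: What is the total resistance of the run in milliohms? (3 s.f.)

1.16 mΩ

Section 1: A_strand = π(1.8350e-03)² = 1.058e-05 m²; R₁ = ρL/(N·A_s) = (1.78×10^-8)(7.45)/(58×1.058e-05) = 2.161×10^-4 Ω
Section 2: A = π(d/2)² = π(2.6900e-03 m)² = 2.273e-05 m²
R₂ = (1.78×10^-8)(1.21)/(2.273e-05) = 9.474×10^-4 Ω
R = R₁ + R₂ = 1.16 mΩ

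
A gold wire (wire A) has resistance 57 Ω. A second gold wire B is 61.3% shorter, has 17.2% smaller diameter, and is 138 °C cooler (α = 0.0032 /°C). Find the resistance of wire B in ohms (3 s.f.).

R ∝ ρL/d² with ρ ∝ (1+αΔT), so R_B/R_A = (1 − 61.3/100) × (1 − 17.2/100)⁻² × (1 − 0.0032×138)
= 0.387 × 1.459 × 0.5584 = 0.3152
R_B = 0.3152 × 57 = 18.0 Ω

18.0 Ω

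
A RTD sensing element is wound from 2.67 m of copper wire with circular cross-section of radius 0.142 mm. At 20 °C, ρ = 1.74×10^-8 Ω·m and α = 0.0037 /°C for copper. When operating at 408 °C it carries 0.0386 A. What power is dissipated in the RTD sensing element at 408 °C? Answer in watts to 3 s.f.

A = πr² = π(1.4200e-04 m)² = 6.335e-08 m²
R₍20₎ = ρL/A = (1.74×10^-8)(2.67)/(6.335e-08) = 0.7334 Ω
R₍408₎ = R₍20₎(1 + αΔT) = 0.7334 × (1 + 0.0037×388) = 1.786 Ω
P = I²R = (0.0386)² × 1.786 = 0.00266 W

0.00266 W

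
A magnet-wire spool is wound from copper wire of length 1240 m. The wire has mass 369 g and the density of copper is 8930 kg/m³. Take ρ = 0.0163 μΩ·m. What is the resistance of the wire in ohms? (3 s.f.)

607 Ω

ρ = 0.0163 μΩ·m = 1.63×10^-8 Ω·m
A = m/(density·L) = 0.369/(8930×1240) = 3.3324e-08 m²
R = ρL/A = (1.63×10^-8)(1240)/(3.3324e-08) = 607 Ω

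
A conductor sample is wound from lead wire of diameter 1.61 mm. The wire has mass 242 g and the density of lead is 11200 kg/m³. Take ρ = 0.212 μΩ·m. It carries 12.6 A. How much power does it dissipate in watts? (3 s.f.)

175 W

ρ = 0.212 μΩ·m = 2.12×10^-7 Ω·m
A = π(d/2)² = π(8.0500e-04 m)² = 2.0358e-06 m²
L = m/(density·A) = 0.242/(11200×2.0358e-06) = 10.61 m
R = ρL/A = (2.12×10^-7)(10.61)/(2.0358e-06) = 1.105 Ω
P = I²R = (12.6)² × 1.105 = 175 W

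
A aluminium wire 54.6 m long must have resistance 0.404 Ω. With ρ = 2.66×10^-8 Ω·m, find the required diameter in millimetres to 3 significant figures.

2.14 mm

A = ρL/R = (2.66×10^-8)(54.6)/(0.404) = 3.595e-06 m²
d = 2√(A/π) = 2.139e-03 m = 2.14 mm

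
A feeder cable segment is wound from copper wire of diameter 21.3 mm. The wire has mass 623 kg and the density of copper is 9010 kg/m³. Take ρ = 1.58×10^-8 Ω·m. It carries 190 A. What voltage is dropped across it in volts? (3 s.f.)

A = π(d/2)² = π(1.0650e-02 m)² = 3.5633e-04 m²
L = m/(density·A) = 623/(9010×3.5633e-04) = 194.1 m
R = ρL/A = (1.58×10^-8)(194.1)/(3.5633e-04) = 0.008604 Ω
V = IR = 190 × 0.008604 = 1.63 V

1.63 V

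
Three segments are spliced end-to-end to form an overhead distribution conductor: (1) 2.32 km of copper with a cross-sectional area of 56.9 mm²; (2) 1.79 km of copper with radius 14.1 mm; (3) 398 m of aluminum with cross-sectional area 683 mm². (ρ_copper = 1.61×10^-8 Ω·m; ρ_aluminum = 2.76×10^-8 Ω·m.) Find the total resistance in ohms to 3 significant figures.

Seg 1: A = 56.9 mm² = 5.690e-05 m²
R_1 = (1.61×10^-8)(2320)/(5.690e-05) = 0.6564 Ω
Seg 2: A = πr² = π(1.4100e-02 m)² = 6.246e-04 m²
R_2 = (1.61×10^-8)(1790)/(6.246e-04) = 0.04614 Ω
Seg 3: A = 683 mm² = 6.830e-04 m²
R_3 = (2.76×10^-8)(398)/(6.830e-04) = 0.01608 Ω
R_total = R_1 + R_2 + R_3 = 0.719 Ω

0.719 Ω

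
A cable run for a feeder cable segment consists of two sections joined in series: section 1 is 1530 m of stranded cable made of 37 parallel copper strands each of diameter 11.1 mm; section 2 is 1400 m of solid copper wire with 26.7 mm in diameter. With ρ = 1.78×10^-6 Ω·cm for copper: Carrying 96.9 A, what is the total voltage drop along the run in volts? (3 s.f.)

ρ = 1.78×10^-6 Ω·cm = 1.78×10^-8 Ω·m
Section 1: A_strand = π(5.5500e-03)² = 9.677e-05 m²; R₁ = ρL/(N·A_s) = (1.78×10^-8)(1530)/(37×9.677e-05) = 0.007606 Ω
Section 2: A = π(d/2)² = π(1.3350e-02 m)² = 5.599e-04 m²
R₂ = (1.78×10^-8)(1400)/(5.599e-04) = 0.04451 Ω
R = R₁ + R₂ = 0.05211 Ω
V = IR = 96.9 × 0.05211 = 5.05 V

5.05 V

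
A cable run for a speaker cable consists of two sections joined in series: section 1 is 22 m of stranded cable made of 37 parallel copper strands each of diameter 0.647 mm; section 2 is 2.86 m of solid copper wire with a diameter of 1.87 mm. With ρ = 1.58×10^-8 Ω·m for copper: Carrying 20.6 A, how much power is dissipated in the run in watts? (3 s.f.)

19.1 W

Section 1: A_strand = π(3.2350e-04)² = 3.288e-07 m²; R₁ = ρL/(N·A_s) = (1.58×10^-8)(22)/(37×3.288e-07) = 0.02857 Ω
Section 2: A = π(d/2)² = π(9.3500e-04 m)² = 2.746e-06 m²
R₂ = (1.58×10^-8)(2.86)/(2.746e-06) = 0.01645 Ω
R = R₁ + R₂ = 0.04503 Ω
P = I²R = (20.6)² × 0.04503 = 19.1 W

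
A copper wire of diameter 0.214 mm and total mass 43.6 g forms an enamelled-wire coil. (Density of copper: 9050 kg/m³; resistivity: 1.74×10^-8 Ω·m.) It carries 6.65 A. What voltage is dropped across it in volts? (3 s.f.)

431 V

A = π(d/2)² = π(1.0700e-04 m)² = 3.5968e-08 m²
L = m/(density·A) = 0.0436/(9050×3.5968e-08) = 133.9 m
R = ρL/A = (1.74×10^-8)(133.9)/(3.5968e-08) = 64.8 Ω
V = IR = 6.65 × 64.8 = 431 V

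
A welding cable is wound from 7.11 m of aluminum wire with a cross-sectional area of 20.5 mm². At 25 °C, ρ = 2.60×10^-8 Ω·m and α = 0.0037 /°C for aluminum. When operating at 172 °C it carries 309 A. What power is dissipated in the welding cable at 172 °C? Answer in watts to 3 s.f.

A = 20.5 mm² = 2.050e-05 m²
R₍25₎ = ρL/A = (2.60×10^-8)(7.11)/(2.050e-05) = 0.009018 Ω
R₍172₎ = R₍25₎(1 + αΔT) = 0.009018 × (1 + 0.0037×147) = 0.01392 Ω
P = I²R = (309)² × 0.01392 = 1330 W

1330 W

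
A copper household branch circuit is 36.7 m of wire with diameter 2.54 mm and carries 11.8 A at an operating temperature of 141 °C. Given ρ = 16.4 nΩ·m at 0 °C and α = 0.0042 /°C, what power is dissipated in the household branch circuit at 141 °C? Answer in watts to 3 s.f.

ρ = 16.4 nΩ·m = 1.64×10^-8 Ω·m
A = π(d/2)² = π(1.2700e-03 m)² = 5.067e-06 m²
R₍0₎ = ρL/A = (1.64×10^-8)(36.7)/(5.067e-06) = 0.1188 Ω
R₍141₎ = R₍0₎(1 + αΔT) = 0.1188 × (1 + 0.0042×141) = 0.1891 Ω
P = I²R = (11.8)² × 0.1891 = 26.3 W

26.3 W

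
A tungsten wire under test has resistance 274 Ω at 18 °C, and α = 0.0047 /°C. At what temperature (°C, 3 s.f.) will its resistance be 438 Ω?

R = R₀(1 + α(T − T₀)) ⇒ T = T₀ + (R/R₀ − 1)/α
T = 18 + (438/274 − 1)/0.0047 = 18 + (0.5985)/0.0047 = 145 °C

145 °C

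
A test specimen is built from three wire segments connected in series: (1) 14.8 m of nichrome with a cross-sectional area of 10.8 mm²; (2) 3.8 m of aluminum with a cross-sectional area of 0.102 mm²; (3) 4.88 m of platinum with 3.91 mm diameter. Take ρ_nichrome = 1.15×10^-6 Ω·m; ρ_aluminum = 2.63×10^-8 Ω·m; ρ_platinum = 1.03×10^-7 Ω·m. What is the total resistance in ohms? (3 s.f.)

Seg 1: A = 10.8 mm² = 1.080e-05 m²
R_1 = (1.15×10^-6)(14.8)/(1.080e-05) = 1.576 Ω
Seg 2: A = 0.102 mm² = 1.020e-07 m²
R_2 = (2.63×10^-8)(3.8)/(1.020e-07) = 0.9798 Ω
Seg 3: A = π(d/2)² = π(1.9550e-03 m)² = 1.201e-05 m²
R_3 = (1.03×10^-7)(4.88)/(1.201e-05) = 0.04186 Ω
R_total = R_1 + R_2 + R_3 = 2.60 Ω

2.60 Ω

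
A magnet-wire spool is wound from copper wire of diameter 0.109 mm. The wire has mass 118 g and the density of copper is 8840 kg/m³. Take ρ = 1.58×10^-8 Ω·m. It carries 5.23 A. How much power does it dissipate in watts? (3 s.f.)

66300 W

A = π(d/2)² = π(5.4500e-05 m)² = 9.3313e-09 m²
L = m/(density·A) = 0.118/(8840×9.3313e-09) = 1430 m
R = ρL/A = (1.58×10^-8)(1430)/(9.3313e-09) = 2422 Ω
P = I²R = (5.23)² × 2422 = 66300 W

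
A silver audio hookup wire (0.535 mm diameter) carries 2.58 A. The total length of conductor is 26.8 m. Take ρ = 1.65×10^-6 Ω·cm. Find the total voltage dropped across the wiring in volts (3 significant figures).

5.08 V

ρ = 1.65×10^-6 Ω·cm = 1.65×10^-8 Ω·m
A = π(d/2)² = π(2.6750e-04 m)² = 2.248e-07 m²
R = ρL/A = (1.65×10^-8)(26.8)/(2.248e-07) = 1.967 Ω
V = IR = 2.58 × 1.967 = 5.08 V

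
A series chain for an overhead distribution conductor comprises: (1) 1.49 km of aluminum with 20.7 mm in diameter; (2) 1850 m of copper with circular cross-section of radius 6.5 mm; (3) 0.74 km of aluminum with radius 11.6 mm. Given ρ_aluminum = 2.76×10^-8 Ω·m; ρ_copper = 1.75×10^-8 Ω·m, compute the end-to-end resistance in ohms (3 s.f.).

Seg 1: A = π(d/2)² = π(1.0350e-02 m)² = 3.365e-04 m²
R_1 = (2.76×10^-8)(1490)/(3.365e-04) = 0.1222 Ω
Seg 2: A = πr² = π(6.5000e-03 m)² = 1.327e-04 m²
R_2 = (1.75×10^-8)(1850)/(1.327e-04) = 0.2439 Ω
Seg 3: A = πr² = π(1.1600e-02 m)² = 4.227e-04 m²
R_3 = (2.76×10^-8)(740)/(4.227e-04) = 0.04831 Ω
R_total = R_1 + R_2 + R_3 = 0.414 Ω

0.414 Ω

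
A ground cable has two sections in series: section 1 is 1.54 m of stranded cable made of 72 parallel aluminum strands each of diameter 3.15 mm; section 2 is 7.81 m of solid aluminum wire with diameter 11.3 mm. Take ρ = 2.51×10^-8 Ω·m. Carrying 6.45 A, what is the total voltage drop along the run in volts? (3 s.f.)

0.0131 V

Section 1: A_strand = π(1.5750e-03)² = 7.793e-06 m²; R₁ = ρL/(N·A_s) = (2.51×10^-8)(1.54)/(72×7.793e-06) = 6.889×10^-5 Ω
Section 2: A = π(d/2)² = π(5.6500e-03 m)² = 1.003e-04 m²
R₂ = (2.51×10^-8)(7.81)/(1.003e-04) = 0.001955 Ω
R = R₁ + R₂ = 0.002024 Ω
V = IR = 6.45 × 0.002024 = 0.0131 V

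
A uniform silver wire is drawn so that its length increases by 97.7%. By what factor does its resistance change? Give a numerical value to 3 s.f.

k = 1 + 97.7/100 = 1.977; volume constant ⇒ A' = A/k, so R' = k²R.
Factor = 3.91

3.91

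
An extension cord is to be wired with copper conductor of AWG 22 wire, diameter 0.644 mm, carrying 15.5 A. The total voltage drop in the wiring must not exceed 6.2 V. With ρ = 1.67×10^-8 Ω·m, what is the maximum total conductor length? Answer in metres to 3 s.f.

7.80 m

A = π(0.644/2 mm)² = π(3.2200e-04 m)² = 3.257e-07 m²
L_max = V_max·A/(1·ρI) = (6.2)(3.257e-07)/(1.67×10^-8×15.5) = 7.80 m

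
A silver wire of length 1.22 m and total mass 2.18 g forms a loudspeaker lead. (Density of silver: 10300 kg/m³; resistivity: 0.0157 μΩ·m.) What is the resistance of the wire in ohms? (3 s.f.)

0.110 Ω

ρ = 0.0157 μΩ·m = 1.57×10^-8 Ω·m
A = m/(density·L) = 0.00218/(10300×1.22) = 1.7348e-07 m²
R = ρL/A = (1.57×10^-8)(1.22)/(1.7348e-07) = 0.110 Ω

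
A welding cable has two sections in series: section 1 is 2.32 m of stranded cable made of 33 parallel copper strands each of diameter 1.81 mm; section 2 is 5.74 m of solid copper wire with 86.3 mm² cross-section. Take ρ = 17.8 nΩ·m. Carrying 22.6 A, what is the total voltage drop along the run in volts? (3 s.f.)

ρ = 17.8 nΩ·m = 1.78×10^-8 Ω·m
Section 1: A_strand = π(9.0500e-04)² = 2.573e-06 m²; R₁ = ρL/(N·A_s) = (1.78×10^-8)(2.32)/(33×2.573e-06) = 4.863×10^-4 Ω
Section 2: A = 86.3 mm² = 8.630e-05 m²
R₂ = (1.78×10^-8)(5.74)/(8.630e-05) = 0.001184 Ω
R = R₁ + R₂ = 0.00167 Ω
V = IR = 22.6 × 0.00167 = 0.0377 V

0.0377 V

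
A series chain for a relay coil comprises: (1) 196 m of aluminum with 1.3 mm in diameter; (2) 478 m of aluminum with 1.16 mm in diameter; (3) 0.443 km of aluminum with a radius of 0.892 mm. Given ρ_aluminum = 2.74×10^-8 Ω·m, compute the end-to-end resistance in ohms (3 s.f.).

Seg 1: A = π(d/2)² = π(6.5000e-04 m)² = 1.327e-06 m²
R_1 = (2.74×10^-8)(196)/(1.327e-06) = 4.046 Ω
Seg 2: A = π(d/2)² = π(5.8000e-04 m)² = 1.057e-06 m²
R_2 = (2.74×10^-8)(478)/(1.057e-06) = 12.39 Ω
Seg 3: A = πr² = π(8.9200e-04 m)² = 2.500e-06 m²
R_3 = (2.74×10^-8)(443)/(2.500e-06) = 4.856 Ω
R_total = R_1 + R_2 + R_3 = 21.3 Ω

21.3 Ω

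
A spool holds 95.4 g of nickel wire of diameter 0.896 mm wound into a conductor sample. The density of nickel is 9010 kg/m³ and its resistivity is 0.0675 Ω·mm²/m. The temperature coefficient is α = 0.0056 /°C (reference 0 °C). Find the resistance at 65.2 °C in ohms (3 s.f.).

2.45 Ω

ρ = 0.0675 Ω·mm²/m = 6.75×10^-8 Ω·m
A = π(d/2)² = π(4.4800e-04 m)² = 6.3053e-07 m²
L = m/(density·A) = 0.0954/(9010×6.3053e-07) = 16.79 m
R = ρL/A = (6.75×10^-8)(16.79)/(6.3053e-07) = 1.798 Ω
R(65.2 °C) = 1.798 × (1 + 0.0056×65.2) = 2.45 Ω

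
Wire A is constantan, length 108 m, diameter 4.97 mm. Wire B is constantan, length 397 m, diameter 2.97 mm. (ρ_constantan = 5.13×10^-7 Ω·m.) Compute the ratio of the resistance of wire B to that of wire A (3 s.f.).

R ∝ ρL/d², so R_B/R_A = (L_B/L_A) × (d_A/d_B)²
= (397/108) × (4.97/2.97)² = 10.3

10.3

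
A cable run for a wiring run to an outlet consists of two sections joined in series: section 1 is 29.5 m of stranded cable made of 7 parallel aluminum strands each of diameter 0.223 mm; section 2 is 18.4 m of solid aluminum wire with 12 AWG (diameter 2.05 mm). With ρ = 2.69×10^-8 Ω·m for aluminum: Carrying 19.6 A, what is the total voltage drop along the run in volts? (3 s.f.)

59.8 V

Section 1: A_strand = π(1.1150e-04)² = 3.906e-08 m²; R₁ = ρL/(N·A_s) = (2.69×10^-8)(29.5)/(7×3.906e-08) = 2.903 Ω
Section 2: A = π(2.05/2 mm)² = π(1.0250e-03 m)² = 3.301e-06 m²
R₂ = (2.69×10^-8)(18.4)/(3.301e-06) = 0.15 Ω
R = R₁ + R₂ = 3.052 Ω
V = IR = 19.6 × 3.052 = 59.8 V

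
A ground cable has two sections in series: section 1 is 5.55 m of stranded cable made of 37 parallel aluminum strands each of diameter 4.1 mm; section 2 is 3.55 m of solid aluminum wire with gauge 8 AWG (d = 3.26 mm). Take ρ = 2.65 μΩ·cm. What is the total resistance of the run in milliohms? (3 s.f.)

ρ = 2.65 μΩ·cm = 2.65×10^-8 Ω·m
Section 1: A_strand = π(2.0500e-03)² = 1.320e-05 m²; R₁ = ρL/(N·A_s) = (2.65×10^-8)(5.55)/(37×1.320e-05) = 3.011×10^-4 Ω
Section 2: A = π(3.26/2 mm)² = π(1.6300e-03 m)² = 8.347e-06 m²
R₂ = (2.65×10^-8)(3.55)/(8.347e-06) = 0.01127 Ω
R = R₁ + R₂ = 11.6 mΩ

11.6 mΩ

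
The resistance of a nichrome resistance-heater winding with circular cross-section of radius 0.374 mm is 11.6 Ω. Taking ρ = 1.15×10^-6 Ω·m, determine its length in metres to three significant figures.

4.43 m

A = πr² = π(3.7400e-04 m)² = 4.394e-07 m²
L = RA/ρ = (11.6)(4.394e-07)/(1.15×10^-6) = 4.43 m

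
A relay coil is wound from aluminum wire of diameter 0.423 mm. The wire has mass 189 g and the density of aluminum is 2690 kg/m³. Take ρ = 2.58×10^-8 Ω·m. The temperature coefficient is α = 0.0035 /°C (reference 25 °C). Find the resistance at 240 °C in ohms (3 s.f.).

A = π(d/2)² = π(2.1150e-04 m)² = 1.4053e-07 m²
L = m/(density·A) = 0.189/(2690×1.4053e-07) = 500 m
R = ρL/A = (2.58×10^-8)(500)/(1.4053e-07) = 91.79 Ω
R(240 °C) = 91.79 × (1 + 0.0035×215) = 161 Ω

161 Ω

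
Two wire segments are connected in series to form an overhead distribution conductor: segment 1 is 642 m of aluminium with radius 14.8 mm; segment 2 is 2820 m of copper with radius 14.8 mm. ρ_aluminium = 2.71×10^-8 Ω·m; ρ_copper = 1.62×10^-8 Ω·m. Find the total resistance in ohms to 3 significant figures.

0.0917 Ω

Segment 1: A = πr² = π(1.4800e-02 m)² = 6.881e-04 m²
R₁ = ρL/A = (2.71×10^-8)(642)/(6.881e-04) = 0.02528 Ω
R₂ = (1.62×10^-8)(2820)/(6.881e-04) = 0.06639 Ω
R = R₁ + R₂ = 0.0917 Ω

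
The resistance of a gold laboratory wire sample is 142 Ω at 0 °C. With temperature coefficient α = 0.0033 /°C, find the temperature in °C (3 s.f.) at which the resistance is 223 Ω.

173 °C

R = R₀(1 + α(T − T₀)) ⇒ T = T₀ + (R/R₀ − 1)/α
T = 0 + (223/142 − 1)/0.0033 = 0 + (0.5704)/0.0033 = 173 °C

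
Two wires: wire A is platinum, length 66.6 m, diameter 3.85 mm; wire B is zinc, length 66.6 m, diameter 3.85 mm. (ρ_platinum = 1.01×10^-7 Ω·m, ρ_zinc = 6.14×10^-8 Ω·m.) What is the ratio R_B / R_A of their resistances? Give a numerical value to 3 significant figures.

R ∝ ρL/d², so R_B/R_A = (ρ_B/ρ_A)
= (6.14×10^-8/1.01×10^-7) = 0.608

0.608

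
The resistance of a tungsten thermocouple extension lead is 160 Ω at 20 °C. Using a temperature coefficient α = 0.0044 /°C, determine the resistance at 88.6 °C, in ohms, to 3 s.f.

208 Ω

ΔT = 88.6 − 20 = 68.6 °C
R = R₀(1 + αΔT) = 160 × (1 + 0.0044×68.6) = 160 × 1.302 = 208 Ω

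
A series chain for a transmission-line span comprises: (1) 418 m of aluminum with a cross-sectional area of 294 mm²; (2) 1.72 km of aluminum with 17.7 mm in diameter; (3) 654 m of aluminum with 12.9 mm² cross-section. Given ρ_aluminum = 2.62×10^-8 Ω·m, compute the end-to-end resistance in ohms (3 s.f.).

1.55 Ω

Seg 1: A = 294 mm² = 2.940e-04 m²
R_1 = (2.62×10^-8)(418)/(2.940e-04) = 0.03725 Ω
Seg 2: A = π(d/2)² = π(8.8500e-03 m)² = 2.461e-04 m²
R_2 = (2.62×10^-8)(1720)/(2.461e-04) = 0.1831 Ω
Seg 3: A = 12.9 mm² = 1.290e-05 m²
R_3 = (2.62×10^-8)(654)/(1.290e-05) = 1.328 Ω
R_total = R_1 + R_2 + R_3 = 1.55 Ω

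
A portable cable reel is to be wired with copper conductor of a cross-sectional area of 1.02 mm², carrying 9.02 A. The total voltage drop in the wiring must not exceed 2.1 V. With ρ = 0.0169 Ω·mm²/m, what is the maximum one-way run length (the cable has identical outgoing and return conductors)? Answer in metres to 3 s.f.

7.03 m

ρ = 0.0169 Ω·mm²/m = 1.69×10^-8 Ω·m
A = 1.02 mm² = 1.020e-06 m²
L_max = V_max·A/(2·ρI) = (2.1)(1.020e-06)/(2×1.69×10^-8×9.02) = 7.03 m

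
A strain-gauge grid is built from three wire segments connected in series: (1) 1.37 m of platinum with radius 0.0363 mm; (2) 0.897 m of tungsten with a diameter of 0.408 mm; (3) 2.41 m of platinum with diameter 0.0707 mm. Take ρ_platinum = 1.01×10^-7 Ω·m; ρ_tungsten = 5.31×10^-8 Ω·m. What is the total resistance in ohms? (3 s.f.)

95.8 Ω

Seg 1: A = πr² = π(3.6300e-05 m)² = 4.140e-09 m²
R_1 = (1.01×10^-7)(1.37)/(4.140e-09) = 33.43 Ω
Seg 2: A = π(d/2)² = π(2.0400e-04 m)² = 1.307e-07 m²
R_2 = (5.31×10^-8)(0.897)/(1.307e-07) = 0.3643 Ω
Seg 3: A = π(d/2)² = π(3.5350e-05 m)² = 3.926e-09 m²
R_3 = (1.01×10^-7)(2.41)/(3.926e-09) = 62 Ω
R_total = R_1 + R_2 + R_3 = 95.8 Ω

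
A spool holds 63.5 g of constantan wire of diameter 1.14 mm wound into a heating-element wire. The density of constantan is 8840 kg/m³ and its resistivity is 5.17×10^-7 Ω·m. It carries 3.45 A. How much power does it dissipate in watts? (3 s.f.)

42.4 W

A = π(d/2)² = π(5.7000e-04 m)² = 1.0207e-06 m²
L = m/(density·A) = 0.0635/(8840×1.0207e-06) = 7.038 m
R = ρL/A = (5.17×10^-7)(7.038)/(1.0207e-06) = 3.565 Ω
P = I²R = (3.45)² × 3.565 = 42.4 W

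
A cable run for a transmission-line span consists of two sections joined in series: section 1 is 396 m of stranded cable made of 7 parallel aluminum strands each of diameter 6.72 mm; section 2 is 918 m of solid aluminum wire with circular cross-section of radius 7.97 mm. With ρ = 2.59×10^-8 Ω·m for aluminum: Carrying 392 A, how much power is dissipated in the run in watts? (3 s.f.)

24700 W

Section 1: A_strand = π(3.3600e-03)² = 3.547e-05 m²; R₁ = ρL/(N·A_s) = (2.59×10^-8)(396)/(7×3.547e-05) = 0.04131 Ω
Section 2: A = πr² = π(7.9700e-03 m)² = 1.996e-04 m²
R₂ = (2.59×10^-8)(918)/(1.996e-04) = 0.1191 Ω
R = R₁ + R₂ = 0.1605 Ω
P = I²R = (392)² × 0.1605 = 24700 W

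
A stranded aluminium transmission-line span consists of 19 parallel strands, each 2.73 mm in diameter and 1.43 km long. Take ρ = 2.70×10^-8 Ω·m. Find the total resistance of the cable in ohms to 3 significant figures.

0.347 Ω

A_strand = π(1.3650e-03 m)² = 5.853e-06 m²
R_strand = ρL/A = (2.70×10^-8)(1430)/(5.853e-06) = 6.596 Ω
R_total = R_strand/N = 6.596/19 = 0.347 Ω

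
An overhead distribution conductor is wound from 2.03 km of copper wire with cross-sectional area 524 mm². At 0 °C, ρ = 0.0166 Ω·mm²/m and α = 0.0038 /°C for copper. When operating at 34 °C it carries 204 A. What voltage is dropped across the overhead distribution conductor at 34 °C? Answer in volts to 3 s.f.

14.8 V

ρ = 0.0166 Ω·mm²/m = 1.66×10^-8 Ω·m
A = 524 mm² = 5.240e-04 m²
R₍0₎ = ρL/A = (1.66×10^-8)(2030)/(5.240e-04) = 0.06431 Ω
R₍34₎ = R₍0₎(1 + αΔT) = 0.06431 × (1 + 0.0038×34) = 0.07262 Ω
V = IR = 204 × 0.07262 = 14.8 V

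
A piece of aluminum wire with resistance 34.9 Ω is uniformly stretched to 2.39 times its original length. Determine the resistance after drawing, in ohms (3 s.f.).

Volume constant ⇒ A' = A/k with k = 2.39. R' = ρ(kL)/(A/k) = k²R.
R' = 5.712 × 34.9 = 199 Ω

199 Ω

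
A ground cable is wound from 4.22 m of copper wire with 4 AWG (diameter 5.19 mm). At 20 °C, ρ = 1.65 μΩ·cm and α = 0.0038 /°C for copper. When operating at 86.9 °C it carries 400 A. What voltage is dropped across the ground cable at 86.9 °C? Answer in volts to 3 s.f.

1.65 V

ρ = 1.65 μΩ·cm = 1.65×10^-8 Ω·m
A = π(5.19/2 mm)² = π(2.5950e-03 m)² = 2.116e-05 m²
R₍20₎ = ρL/A = (1.65×10^-8)(4.22)/(2.116e-05) = 0.003291 Ω
R₍86.9₎ = R₍20₎(1 + αΔT) = 0.003291 × (1 + 0.0038×66.9) = 0.004128 Ω
V = IR = 400 × 0.004128 = 1.65 V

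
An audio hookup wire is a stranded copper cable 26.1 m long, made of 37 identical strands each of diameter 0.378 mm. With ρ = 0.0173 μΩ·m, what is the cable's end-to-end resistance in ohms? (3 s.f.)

ρ = 0.0173 μΩ·m = 1.73×10^-8 Ω·m
A_strand = π(1.8900e-04 m)² = 1.122e-07 m²
R_strand = ρL/A = (1.73×10^-8)(26.1)/(1.122e-07) = 4.024 Ω
R_total = R_strand/N = 4.024/37 = 0.109 Ω

0.109 Ω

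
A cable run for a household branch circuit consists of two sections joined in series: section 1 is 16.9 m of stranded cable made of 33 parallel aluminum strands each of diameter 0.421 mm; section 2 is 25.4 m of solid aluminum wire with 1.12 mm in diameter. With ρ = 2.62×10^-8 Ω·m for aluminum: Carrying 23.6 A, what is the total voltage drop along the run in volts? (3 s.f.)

Section 1: A_strand = π(2.1050e-04)² = 1.392e-07 m²; R₁ = ρL/(N·A_s) = (2.62×10^-8)(16.9)/(33×1.392e-07) = 0.09639 Ω
Section 2: A = π(d/2)² = π(5.6000e-04 m)² = 9.852e-07 m²
R₂ = (2.62×10^-8)(25.4)/(9.852e-07) = 0.6755 Ω
R = R₁ + R₂ = 0.7719 Ω
V = IR = 23.6 × 0.7719 = 18.2 V

18.2 V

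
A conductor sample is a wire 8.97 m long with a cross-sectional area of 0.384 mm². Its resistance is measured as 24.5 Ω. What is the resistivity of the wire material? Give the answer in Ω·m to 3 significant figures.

A = 0.384 mm² = 3.840e-07 m²
ρ = RA/L = (24.5)(3.840e-07)/(8.97) = 1.05×10^-6 Ω·m

1.05×10^-6 Ω·m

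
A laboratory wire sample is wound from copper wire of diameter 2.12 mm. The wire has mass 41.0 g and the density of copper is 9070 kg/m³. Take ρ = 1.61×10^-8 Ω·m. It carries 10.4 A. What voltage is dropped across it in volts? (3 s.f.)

A = π(d/2)² = π(1.0600e-03 m)² = 3.5299e-06 m²
L = m/(density·A) = 0.041/(9070×3.5299e-06) = 1.281 m
R = ρL/A = (1.61×10^-8)(1.281)/(3.5299e-06) = 0.005841 Ω
V = IR = 10.4 × 0.005841 = 0.0607 V

0.0607 V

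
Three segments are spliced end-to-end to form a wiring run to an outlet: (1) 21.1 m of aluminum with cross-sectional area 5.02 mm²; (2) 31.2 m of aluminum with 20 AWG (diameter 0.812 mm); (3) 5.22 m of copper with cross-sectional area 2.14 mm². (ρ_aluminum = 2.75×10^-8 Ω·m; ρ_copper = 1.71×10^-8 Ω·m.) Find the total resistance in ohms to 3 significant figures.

1.81 Ω

Seg 1: A = 5.02 mm² = 5.020e-06 m²
R_1 = (2.75×10^-8)(21.1)/(5.020e-06) = 0.1156 Ω
Seg 2: A = π(0.812/2 mm)² = π(4.0600e-04 m)² = 5.178e-07 m²
R_2 = (2.75×10^-8)(31.2)/(5.178e-07) = 1.657 Ω
Seg 3: A = 2.14 mm² = 2.140e-06 m²
R_3 = (1.71×10^-8)(5.22)/(2.140e-06) = 0.04171 Ω
R_total = R_1 + R_2 + R_3 = 1.81 Ω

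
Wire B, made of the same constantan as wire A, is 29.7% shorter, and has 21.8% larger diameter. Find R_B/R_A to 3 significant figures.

R ∝ L/d², so R_B/R_A = (1 − 29.7/100) × (1 + 21.8/100)⁻²
= 0.703 × 0.6741 = 0.474

0.474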